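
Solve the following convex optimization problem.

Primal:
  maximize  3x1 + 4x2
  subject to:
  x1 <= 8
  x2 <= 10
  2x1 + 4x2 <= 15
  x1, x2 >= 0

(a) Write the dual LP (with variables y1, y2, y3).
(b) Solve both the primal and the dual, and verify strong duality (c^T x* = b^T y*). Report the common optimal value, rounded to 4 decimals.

The standard primal-dual pair for 'max c^T x s.t. A x <= b, x >= 0' is:
  Dual:  min b^T y  s.t.  A^T y >= c,  y >= 0.

So the dual LP is:
  minimize  8y1 + 10y2 + 15y3
  subject to:
    y1 + 2y3 >= 3
    y2 + 4y3 >= 4
    y1, y2, y3 >= 0

Solving the primal: x* = (7.5, 0).
  primal value c^T x* = 22.5.
Solving the dual: y* = (0, 0, 1.5).
  dual value b^T y* = 22.5.
Strong duality: c^T x* = b^T y*. Confirmed.

22.5


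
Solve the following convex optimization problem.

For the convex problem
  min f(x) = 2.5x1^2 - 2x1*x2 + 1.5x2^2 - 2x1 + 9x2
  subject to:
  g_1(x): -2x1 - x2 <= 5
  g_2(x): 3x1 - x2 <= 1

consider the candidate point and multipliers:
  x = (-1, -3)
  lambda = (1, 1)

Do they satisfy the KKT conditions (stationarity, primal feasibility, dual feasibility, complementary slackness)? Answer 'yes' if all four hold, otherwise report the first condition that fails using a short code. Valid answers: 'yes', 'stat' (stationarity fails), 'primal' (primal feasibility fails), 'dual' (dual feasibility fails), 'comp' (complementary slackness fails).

Gradient of f: grad f(x) = Q x + c = (-1, 2)
Constraint values g_i(x) = a_i^T x - b_i:
  g_1((-1, -3)) = 0
  g_2((-1, -3)) = -1
Stationarity residual: grad f(x) + sum_i lambda_i a_i = (0, 0)
  -> stationarity OK
Primal feasibility (all g_i <= 0): OK
Dual feasibility (all lambda_i >= 0): OK
Complementary slackness (lambda_i * g_i(x) = 0 for all i): FAILS

Verdict: the first failing condition is complementary_slackness -> comp.

comp


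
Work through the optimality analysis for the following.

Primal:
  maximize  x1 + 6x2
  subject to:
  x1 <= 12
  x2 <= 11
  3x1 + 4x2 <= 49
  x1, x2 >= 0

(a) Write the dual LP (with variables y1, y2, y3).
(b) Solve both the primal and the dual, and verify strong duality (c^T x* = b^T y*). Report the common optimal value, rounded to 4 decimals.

The standard primal-dual pair for 'max c^T x s.t. A x <= b, x >= 0' is:
  Dual:  min b^T y  s.t.  A^T y >= c,  y >= 0.

So the dual LP is:
  minimize  12y1 + 11y2 + 49y3
  subject to:
    y1 + 3y3 >= 1
    y2 + 4y3 >= 6
    y1, y2, y3 >= 0

Solving the primal: x* = (1.6667, 11).
  primal value c^T x* = 67.6667.
Solving the dual: y* = (0, 4.6667, 0.3333).
  dual value b^T y* = 67.6667.
Strong duality: c^T x* = b^T y*. Confirmed.

67.6667


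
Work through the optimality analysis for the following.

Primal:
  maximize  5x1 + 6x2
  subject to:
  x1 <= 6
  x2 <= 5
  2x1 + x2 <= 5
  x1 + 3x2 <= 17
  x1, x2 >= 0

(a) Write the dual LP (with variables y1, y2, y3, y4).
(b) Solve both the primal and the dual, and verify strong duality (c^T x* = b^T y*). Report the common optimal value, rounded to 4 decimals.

The standard primal-dual pair for 'max c^T x s.t. A x <= b, x >= 0' is:
  Dual:  min b^T y  s.t.  A^T y >= c,  y >= 0.

So the dual LP is:
  minimize  6y1 + 5y2 + 5y3 + 17y4
  subject to:
    y1 + 2y3 + y4 >= 5
    y2 + y3 + 3y4 >= 6
    y1, y2, y3, y4 >= 0

Solving the primal: x* = (0, 5).
  primal value c^T x* = 30.
Solving the dual: y* = (0, 3.5, 2.5, 0).
  dual value b^T y* = 30.
Strong duality: c^T x* = b^T y*. Confirmed.

30


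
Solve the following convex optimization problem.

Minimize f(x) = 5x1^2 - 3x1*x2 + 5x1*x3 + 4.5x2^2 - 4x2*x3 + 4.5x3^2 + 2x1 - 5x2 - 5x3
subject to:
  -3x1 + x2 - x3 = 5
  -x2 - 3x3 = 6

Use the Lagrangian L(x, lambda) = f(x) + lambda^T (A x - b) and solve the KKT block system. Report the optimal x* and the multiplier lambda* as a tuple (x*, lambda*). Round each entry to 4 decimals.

Form the Lagrangian:
  L(x, lambda) = (1/2) x^T Q x + c^T x + lambda^T (A x - b)
Stationarity (grad_x L = 0): Q x + c + A^T lambda = 0.
Primal feasibility: A x = b.

This gives the KKT block system:
  [ Q   A^T ] [ x     ]   [-c ]
  [ A    0  ] [ lambda ] = [ b ]

Solving the linear system:
  x*      = (-1.3106, -0.6988, -1.7671)
  lambda* = (-5.9482, -6.2376)
  f(x*)   = 38.4376

x* = (-1.3106, -0.6988, -1.7671), lambda* = (-5.9482, -6.2376)


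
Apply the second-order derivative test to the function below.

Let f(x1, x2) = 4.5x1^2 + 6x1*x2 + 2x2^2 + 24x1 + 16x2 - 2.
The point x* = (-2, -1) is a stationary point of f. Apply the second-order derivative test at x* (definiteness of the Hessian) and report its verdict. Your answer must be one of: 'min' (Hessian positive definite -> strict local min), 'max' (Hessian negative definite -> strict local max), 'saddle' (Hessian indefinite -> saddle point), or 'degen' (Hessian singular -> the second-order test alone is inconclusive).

Compute the Hessian H = grad^2 f:
  H = [[9, 6], [6, 4]]
Verify stationarity: grad f(x*) = H x* + g = (0, 0).
Eigenvalues of H: 0, 13.
H has a zero eigenvalue (singular; positive semidefinite but not definite), so H is neither positive definite, negative definite, nor indefinite. The second-order test alone is inconclusive -> degen.
(Indeed, f is constant along the null direction of H through x*, so x* is not a strict local extremum.)

degen


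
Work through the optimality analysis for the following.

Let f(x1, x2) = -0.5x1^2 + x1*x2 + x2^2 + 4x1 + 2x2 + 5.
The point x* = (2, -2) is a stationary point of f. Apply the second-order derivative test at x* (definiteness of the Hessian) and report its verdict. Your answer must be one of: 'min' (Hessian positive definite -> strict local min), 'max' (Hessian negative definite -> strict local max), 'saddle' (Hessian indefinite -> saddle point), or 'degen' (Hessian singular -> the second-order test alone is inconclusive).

Compute the Hessian H = grad^2 f:
  H = [[-1, 1], [1, 2]]
Verify stationarity: grad f(x*) = H x* + g = (0, 0).
Eigenvalues of H: -1.3028, 2.3028.
Eigenvalues have mixed signs, so H is indefinite -> x* is a saddle point.

saddle


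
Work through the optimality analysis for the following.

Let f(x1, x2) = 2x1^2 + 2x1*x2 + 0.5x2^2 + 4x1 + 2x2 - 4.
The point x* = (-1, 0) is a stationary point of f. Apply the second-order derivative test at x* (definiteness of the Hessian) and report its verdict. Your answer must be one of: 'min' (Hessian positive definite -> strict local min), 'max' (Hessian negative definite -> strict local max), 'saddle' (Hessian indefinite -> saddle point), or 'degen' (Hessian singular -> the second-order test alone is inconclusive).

Compute the Hessian H = grad^2 f:
  H = [[4, 2], [2, 1]]
Verify stationarity: grad f(x*) = H x* + g = (0, 0).
Eigenvalues of H: 0, 5.
H has a zero eigenvalue (singular; positive semidefinite but not definite), so H is neither positive definite, negative definite, nor indefinite. The second-order test alone is inconclusive -> degen.
(Indeed, f is constant along the null direction of H through x*, so x* is not a strict local extremum.)

degen


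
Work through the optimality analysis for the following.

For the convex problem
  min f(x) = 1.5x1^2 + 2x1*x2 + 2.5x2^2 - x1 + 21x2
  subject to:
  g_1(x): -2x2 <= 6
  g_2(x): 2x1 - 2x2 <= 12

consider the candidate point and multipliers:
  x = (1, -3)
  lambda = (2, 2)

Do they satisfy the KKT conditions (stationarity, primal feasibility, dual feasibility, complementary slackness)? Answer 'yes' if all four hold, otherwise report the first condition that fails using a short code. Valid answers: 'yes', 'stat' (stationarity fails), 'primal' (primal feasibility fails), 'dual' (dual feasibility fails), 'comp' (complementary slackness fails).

Gradient of f: grad f(x) = Q x + c = (-4, 8)
Constraint values g_i(x) = a_i^T x - b_i:
  g_1((1, -3)) = 0
  g_2((1, -3)) = -4
Stationarity residual: grad f(x) + sum_i lambda_i a_i = (0, 0)
  -> stationarity OK
Primal feasibility (all g_i <= 0): OK
Dual feasibility (all lambda_i >= 0): OK
Complementary slackness (lambda_i * g_i(x) = 0 for all i): FAILS

Verdict: the first failing condition is complementary_slackness -> comp.

comp


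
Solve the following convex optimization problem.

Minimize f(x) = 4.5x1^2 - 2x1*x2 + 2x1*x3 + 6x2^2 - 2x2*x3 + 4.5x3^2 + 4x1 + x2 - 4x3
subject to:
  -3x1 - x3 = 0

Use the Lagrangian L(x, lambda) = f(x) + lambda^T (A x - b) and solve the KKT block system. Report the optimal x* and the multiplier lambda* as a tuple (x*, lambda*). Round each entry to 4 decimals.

Form the Lagrangian:
  L(x, lambda) = (1/2) x^T Q x + c^T x + lambda^T (A x - b)
Stationarity (grad_x L = 0): Q x + c + A^T lambda = 0.
Primal feasibility: A x = b.

This gives the KKT block system:
  [ Q   A^T ] [ x     ]   [-c ]
  [ A    0  ] [ lambda ] = [ b ]

Solving the linear system:
  x*      = (-0.2043, -0.0152, 0.613)
  lambda* = (1.1391)
  f(x*)   = -1.6424

x* = (-0.2043, -0.0152, 0.613), lambda* = (1.1391)


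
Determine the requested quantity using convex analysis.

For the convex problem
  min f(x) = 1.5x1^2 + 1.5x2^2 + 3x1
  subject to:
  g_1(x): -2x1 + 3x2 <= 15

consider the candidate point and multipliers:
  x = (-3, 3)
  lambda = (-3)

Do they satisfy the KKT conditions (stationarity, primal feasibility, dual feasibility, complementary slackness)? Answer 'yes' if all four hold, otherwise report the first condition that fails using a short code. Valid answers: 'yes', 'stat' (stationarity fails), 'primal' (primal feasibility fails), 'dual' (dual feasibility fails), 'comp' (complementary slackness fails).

Gradient of f: grad f(x) = Q x + c = (-6, 9)
Constraint values g_i(x) = a_i^T x - b_i:
  g_1((-3, 3)) = 0
Stationarity residual: grad f(x) + sum_i lambda_i a_i = (0, 0)
  -> stationarity OK
Primal feasibility (all g_i <= 0): OK
Dual feasibility (all lambda_i >= 0): FAILS
Complementary slackness (lambda_i * g_i(x) = 0 for all i): OK

Verdict: the first failing condition is dual_feasibility -> dual.

dual


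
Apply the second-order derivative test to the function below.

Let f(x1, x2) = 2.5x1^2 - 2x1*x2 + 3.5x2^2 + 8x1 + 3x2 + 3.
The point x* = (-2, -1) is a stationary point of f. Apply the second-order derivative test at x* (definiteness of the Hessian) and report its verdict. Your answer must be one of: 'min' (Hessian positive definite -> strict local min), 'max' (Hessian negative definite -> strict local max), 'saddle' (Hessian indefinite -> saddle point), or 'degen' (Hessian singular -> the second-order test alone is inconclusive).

Compute the Hessian H = grad^2 f:
  H = [[5, -2], [-2, 7]]
Verify stationarity: grad f(x*) = H x* + g = (0, 0).
Eigenvalues of H: 3.7639, 8.2361.
Both eigenvalues > 0, so H is positive definite -> x* is a strict local min.

min


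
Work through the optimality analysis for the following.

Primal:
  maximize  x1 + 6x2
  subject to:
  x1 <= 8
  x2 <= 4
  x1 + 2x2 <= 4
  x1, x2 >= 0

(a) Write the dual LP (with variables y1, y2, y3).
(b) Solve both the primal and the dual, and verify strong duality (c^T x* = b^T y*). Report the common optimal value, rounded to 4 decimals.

The standard primal-dual pair for 'max c^T x s.t. A x <= b, x >= 0' is:
  Dual:  min b^T y  s.t.  A^T y >= c,  y >= 0.

So the dual LP is:
  minimize  8y1 + 4y2 + 4y3
  subject to:
    y1 + y3 >= 1
    y2 + 2y3 >= 6
    y1, y2, y3 >= 0

Solving the primal: x* = (0, 2).
  primal value c^T x* = 12.
Solving the dual: y* = (0, 0, 3).
  dual value b^T y* = 12.
Strong duality: c^T x* = b^T y*. Confirmed.

12


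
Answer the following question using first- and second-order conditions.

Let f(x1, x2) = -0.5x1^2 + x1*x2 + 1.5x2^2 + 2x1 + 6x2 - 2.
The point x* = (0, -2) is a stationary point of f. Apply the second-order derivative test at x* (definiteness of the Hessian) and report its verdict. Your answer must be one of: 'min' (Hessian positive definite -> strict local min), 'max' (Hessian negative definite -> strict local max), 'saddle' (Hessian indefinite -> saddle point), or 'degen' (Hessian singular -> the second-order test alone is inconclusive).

Compute the Hessian H = grad^2 f:
  H = [[-1, 1], [1, 3]]
Verify stationarity: grad f(x*) = H x* + g = (0, 0).
Eigenvalues of H: -1.2361, 3.2361.
Eigenvalues have mixed signs, so H is indefinite -> x* is a saddle point.

saddle


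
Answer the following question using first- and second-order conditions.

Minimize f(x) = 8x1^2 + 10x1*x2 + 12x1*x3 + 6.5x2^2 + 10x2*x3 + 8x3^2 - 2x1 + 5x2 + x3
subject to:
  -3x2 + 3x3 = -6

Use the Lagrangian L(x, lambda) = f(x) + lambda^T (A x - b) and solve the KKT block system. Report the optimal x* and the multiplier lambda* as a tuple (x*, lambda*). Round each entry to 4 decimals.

Form the Lagrangian:
  L(x, lambda) = (1/2) x^T Q x + c^T x + lambda^T (A x - b)
Stationarity (grad_x L = 0): Q x + c + A^T lambda = 0.
Primal feasibility: A x = b.

This gives the KKT block system:
  [ Q   A^T ] [ x     ]   [-c ]
  [ A    0  ] [ lambda ] = [ b ]

Solving the linear system:
  x*      = (0.8733, 0.5467, -1.4533)
  lambda* = (2.1022)
  f(x*)   = 6.0733

x* = (0.8733, 0.5467, -1.4533), lambda* = (2.1022)


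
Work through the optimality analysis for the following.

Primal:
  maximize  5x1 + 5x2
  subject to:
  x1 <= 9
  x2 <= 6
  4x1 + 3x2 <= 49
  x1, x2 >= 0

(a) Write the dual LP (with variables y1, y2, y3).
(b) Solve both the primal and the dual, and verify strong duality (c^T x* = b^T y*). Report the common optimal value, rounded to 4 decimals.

The standard primal-dual pair for 'max c^T x s.t. A x <= b, x >= 0' is:
  Dual:  min b^T y  s.t.  A^T y >= c,  y >= 0.

So the dual LP is:
  minimize  9y1 + 6y2 + 49y3
  subject to:
    y1 + 4y3 >= 5
    y2 + 3y3 >= 5
    y1, y2, y3 >= 0

Solving the primal: x* = (7.75, 6).
  primal value c^T x* = 68.75.
Solving the dual: y* = (0, 1.25, 1.25).
  dual value b^T y* = 68.75.
Strong duality: c^T x* = b^T y*. Confirmed.

68.75


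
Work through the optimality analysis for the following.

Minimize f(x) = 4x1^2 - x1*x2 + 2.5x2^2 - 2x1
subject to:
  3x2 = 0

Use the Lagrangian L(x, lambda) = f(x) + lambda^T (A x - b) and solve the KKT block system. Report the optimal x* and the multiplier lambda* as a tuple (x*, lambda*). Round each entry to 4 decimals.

Form the Lagrangian:
  L(x, lambda) = (1/2) x^T Q x + c^T x + lambda^T (A x - b)
Stationarity (grad_x L = 0): Q x + c + A^T lambda = 0.
Primal feasibility: A x = b.

This gives the KKT block system:
  [ Q   A^T ] [ x     ]   [-c ]
  [ A    0  ] [ lambda ] = [ b ]

Solving the linear system:
  x*      = (0.25, 0)
  lambda* = (0.0833)
  f(x*)   = -0.25

x* = (0.25, 0), lambda* = (0.0833)


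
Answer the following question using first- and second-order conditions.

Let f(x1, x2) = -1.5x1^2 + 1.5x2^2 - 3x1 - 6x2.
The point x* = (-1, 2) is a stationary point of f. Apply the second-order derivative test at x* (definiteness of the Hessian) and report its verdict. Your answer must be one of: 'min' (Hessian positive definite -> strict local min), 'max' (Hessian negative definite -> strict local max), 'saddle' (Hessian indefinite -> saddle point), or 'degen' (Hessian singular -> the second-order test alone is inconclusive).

Compute the Hessian H = grad^2 f:
  H = [[-3, 0], [0, 3]]
Verify stationarity: grad f(x*) = H x* + g = (0, 0).
Eigenvalues of H: -3, 3.
Eigenvalues have mixed signs, so H is indefinite -> x* is a saddle point.

saddle


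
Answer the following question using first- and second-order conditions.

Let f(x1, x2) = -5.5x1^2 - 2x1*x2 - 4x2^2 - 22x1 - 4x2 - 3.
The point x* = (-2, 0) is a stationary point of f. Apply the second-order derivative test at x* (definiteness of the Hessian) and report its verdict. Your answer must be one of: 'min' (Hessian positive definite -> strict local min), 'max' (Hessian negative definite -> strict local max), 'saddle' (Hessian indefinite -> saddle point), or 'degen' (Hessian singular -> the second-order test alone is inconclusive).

Compute the Hessian H = grad^2 f:
  H = [[-11, -2], [-2, -8]]
Verify stationarity: grad f(x*) = H x* + g = (0, 0).
Eigenvalues of H: -12, -7.
Both eigenvalues < 0, so H is negative definite -> x* is a strict local max.

max


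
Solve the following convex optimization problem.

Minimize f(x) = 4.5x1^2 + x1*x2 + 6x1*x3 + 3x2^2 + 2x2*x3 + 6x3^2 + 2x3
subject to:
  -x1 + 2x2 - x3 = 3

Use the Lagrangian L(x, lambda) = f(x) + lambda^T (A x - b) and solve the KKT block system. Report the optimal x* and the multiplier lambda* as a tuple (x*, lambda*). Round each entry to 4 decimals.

Form the Lagrangian:
  L(x, lambda) = (1/2) x^T Q x + c^T x + lambda^T (A x - b)
Stationarity (grad_x L = 0): Q x + c + A^T lambda = 0.
Primal feasibility: A x = b.

This gives the KKT block system:
  [ Q   A^T ] [ x     ]   [-c ]
  [ A    0  ] [ lambda ] = [ b ]

Solving the linear system:
  x*      = (-0.0771, 1.1774, -0.5681)
  lambda* = (-2.9254)
  f(x*)   = 3.8201

x* = (-0.0771, 1.1774, -0.5681), lambda* = (-2.9254)


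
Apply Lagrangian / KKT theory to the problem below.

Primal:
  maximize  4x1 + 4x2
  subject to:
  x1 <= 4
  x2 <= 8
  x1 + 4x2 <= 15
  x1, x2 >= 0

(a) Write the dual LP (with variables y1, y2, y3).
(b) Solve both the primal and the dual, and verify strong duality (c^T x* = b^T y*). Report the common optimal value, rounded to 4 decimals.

The standard primal-dual pair for 'max c^T x s.t. A x <= b, x >= 0' is:
  Dual:  min b^T y  s.t.  A^T y >= c,  y >= 0.

So the dual LP is:
  minimize  4y1 + 8y2 + 15y3
  subject to:
    y1 + y3 >= 4
    y2 + 4y3 >= 4
    y1, y2, y3 >= 0

Solving the primal: x* = (4, 2.75).
  primal value c^T x* = 27.
Solving the dual: y* = (3, 0, 1).
  dual value b^T y* = 27.
Strong duality: c^T x* = b^T y*. Confirmed.

27


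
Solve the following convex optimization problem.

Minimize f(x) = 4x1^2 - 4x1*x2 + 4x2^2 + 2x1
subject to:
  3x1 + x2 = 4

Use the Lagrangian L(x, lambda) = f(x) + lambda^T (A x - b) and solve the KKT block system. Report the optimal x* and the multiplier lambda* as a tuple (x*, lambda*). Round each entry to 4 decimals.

Form the Lagrangian:
  L(x, lambda) = (1/2) x^T Q x + c^T x + lambda^T (A x - b)
Stationarity (grad_x L = 0): Q x + c + A^T lambda = 0.
Primal feasibility: A x = b.

This gives the KKT block system:
  [ Q   A^T ] [ x     ]   [-c ]
  [ A    0  ] [ lambda ] = [ b ]

Solving the linear system:
  x*      = (1.0577, 0.8269)
  lambda* = (-2.3846)
  f(x*)   = 5.8269

x* = (1.0577, 0.8269), lambda* = (-2.3846)


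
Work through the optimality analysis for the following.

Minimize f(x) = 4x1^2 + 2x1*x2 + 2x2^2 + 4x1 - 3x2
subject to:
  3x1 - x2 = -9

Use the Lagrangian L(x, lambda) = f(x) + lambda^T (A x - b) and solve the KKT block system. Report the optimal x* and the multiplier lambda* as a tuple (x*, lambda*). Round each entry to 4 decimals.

Form the Lagrangian:
  L(x, lambda) = (1/2) x^T Q x + c^T x + lambda^T (A x - b)
Stationarity (grad_x L = 0): Q x + c + A^T lambda = 0.
Primal feasibility: A x = b.

This gives the KKT block system:
  [ Q   A^T ] [ x     ]   [-c ]
  [ A    0  ] [ lambda ] = [ b ]

Solving the linear system:
  x*      = (-2.1607, 2.5179)
  lambda* = (2.75)
  f(x*)   = 4.2768

x* = (-2.1607, 2.5179), lambda* = (2.75)


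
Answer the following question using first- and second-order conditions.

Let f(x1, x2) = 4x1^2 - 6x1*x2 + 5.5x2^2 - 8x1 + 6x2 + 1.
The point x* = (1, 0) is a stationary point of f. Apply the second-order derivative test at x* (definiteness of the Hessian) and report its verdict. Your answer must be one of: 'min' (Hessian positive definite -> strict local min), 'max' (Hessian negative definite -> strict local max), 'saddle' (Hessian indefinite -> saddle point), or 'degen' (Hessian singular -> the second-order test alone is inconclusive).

Compute the Hessian H = grad^2 f:
  H = [[8, -6], [-6, 11]]
Verify stationarity: grad f(x*) = H x* + g = (0, 0).
Eigenvalues of H: 3.3153, 15.6847.
Both eigenvalues > 0, so H is positive definite -> x* is a strict local min.

min


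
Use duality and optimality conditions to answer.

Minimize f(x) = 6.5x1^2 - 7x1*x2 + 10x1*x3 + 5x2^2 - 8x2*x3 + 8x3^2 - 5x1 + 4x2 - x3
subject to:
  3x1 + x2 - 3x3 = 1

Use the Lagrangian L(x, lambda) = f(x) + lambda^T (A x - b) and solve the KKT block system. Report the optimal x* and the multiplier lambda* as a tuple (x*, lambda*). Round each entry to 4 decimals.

Form the Lagrangian:
  L(x, lambda) = (1/2) x^T Q x + c^T x + lambda^T (A x - b)
Stationarity (grad_x L = 0): Q x + c + A^T lambda = 0.
Primal feasibility: A x = b.

This gives the KKT block system:
  [ Q   A^T ] [ x     ]   [-c ]
  [ A    0  ] [ lambda ] = [ b ]

Solving the linear system:
  x*      = (0.2382, -0.4728, -0.2527)
  lambda* = (0.3736)
  f(x*)   = -1.6016

x* = (0.2382, -0.4728, -0.2527), lambda* = (0.3736)


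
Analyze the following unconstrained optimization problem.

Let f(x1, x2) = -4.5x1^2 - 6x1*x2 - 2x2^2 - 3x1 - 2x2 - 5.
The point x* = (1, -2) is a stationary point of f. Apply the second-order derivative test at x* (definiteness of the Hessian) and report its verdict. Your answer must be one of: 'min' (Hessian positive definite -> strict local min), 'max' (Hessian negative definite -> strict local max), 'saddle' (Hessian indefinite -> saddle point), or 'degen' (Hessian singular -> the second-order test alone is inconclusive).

Compute the Hessian H = grad^2 f:
  H = [[-9, -6], [-6, -4]]
Verify stationarity: grad f(x*) = H x* + g = (0, 0).
Eigenvalues of H: -13, 0.
H has a zero eigenvalue (singular; negative semidefinite but not definite), so H is neither positive definite, negative definite, nor indefinite. The second-order test alone is inconclusive -> degen.
(Indeed, f is constant along the null direction of H through x*, so x* is not a strict local extremum.)

degen


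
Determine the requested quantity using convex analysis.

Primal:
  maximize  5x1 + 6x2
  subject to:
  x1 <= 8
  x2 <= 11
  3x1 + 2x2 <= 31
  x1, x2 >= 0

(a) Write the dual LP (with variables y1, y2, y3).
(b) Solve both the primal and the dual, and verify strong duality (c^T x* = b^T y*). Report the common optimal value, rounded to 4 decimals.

The standard primal-dual pair for 'max c^T x s.t. A x <= b, x >= 0' is:
  Dual:  min b^T y  s.t.  A^T y >= c,  y >= 0.

So the dual LP is:
  minimize  8y1 + 11y2 + 31y3
  subject to:
    y1 + 3y3 >= 5
    y2 + 2y3 >= 6
    y1, y2, y3 >= 0

Solving the primal: x* = (3, 11).
  primal value c^T x* = 81.
Solving the dual: y* = (0, 2.6667, 1.6667).
  dual value b^T y* = 81.
Strong duality: c^T x* = b^T y*. Confirmed.

81


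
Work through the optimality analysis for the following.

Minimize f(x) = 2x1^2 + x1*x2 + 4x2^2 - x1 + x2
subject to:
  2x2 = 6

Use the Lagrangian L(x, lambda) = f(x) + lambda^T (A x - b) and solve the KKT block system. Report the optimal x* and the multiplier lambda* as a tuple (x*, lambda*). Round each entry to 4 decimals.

Form the Lagrangian:
  L(x, lambda) = (1/2) x^T Q x + c^T x + lambda^T (A x - b)
Stationarity (grad_x L = 0): Q x + c + A^T lambda = 0.
Primal feasibility: A x = b.

This gives the KKT block system:
  [ Q   A^T ] [ x     ]   [-c ]
  [ A    0  ] [ lambda ] = [ b ]

Solving the linear system:
  x*      = (-0.5, 3)
  lambda* = (-12.25)
  f(x*)   = 38.5

x* = (-0.5, 3), lambda* = (-12.25)


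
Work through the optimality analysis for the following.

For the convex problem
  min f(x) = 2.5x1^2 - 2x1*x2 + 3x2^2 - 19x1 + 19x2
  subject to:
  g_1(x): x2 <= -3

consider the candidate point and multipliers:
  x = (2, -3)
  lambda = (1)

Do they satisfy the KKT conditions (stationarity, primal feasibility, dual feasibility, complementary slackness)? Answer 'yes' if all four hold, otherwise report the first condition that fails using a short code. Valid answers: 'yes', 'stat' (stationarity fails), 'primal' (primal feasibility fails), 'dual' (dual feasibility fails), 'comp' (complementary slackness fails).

Gradient of f: grad f(x) = Q x + c = (-3, -3)
Constraint values g_i(x) = a_i^T x - b_i:
  g_1((2, -3)) = 0
Stationarity residual: grad f(x) + sum_i lambda_i a_i = (-3, -2)
  -> stationarity FAILS
Primal feasibility (all g_i <= 0): OK
Dual feasibility (all lambda_i >= 0): OK
Complementary slackness (lambda_i * g_i(x) = 0 for all i): OK

Verdict: the first failing condition is stationarity -> stat.

stat


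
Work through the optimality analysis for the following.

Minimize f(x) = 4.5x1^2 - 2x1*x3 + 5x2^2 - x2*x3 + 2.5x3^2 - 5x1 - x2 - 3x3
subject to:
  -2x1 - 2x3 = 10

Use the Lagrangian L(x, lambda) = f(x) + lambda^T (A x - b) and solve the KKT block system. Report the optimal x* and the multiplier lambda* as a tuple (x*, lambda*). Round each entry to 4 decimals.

Form the Lagrangian:
  L(x, lambda) = (1/2) x^T Q x + c^T x + lambda^T (A x - b)
Stationarity (grad_x L = 0): Q x + c + A^T lambda = 0.
Primal feasibility: A x = b.

This gives the KKT block system:
  [ Q   A^T ] [ x     ]   [-c ]
  [ A    0  ] [ lambda ] = [ b ]

Solving the linear system:
  x*      = (-1.8212, -0.2179, -3.1788)
  lambda* = (-7.5168)
  f(x*)   = 47.014

x* = (-1.8212, -0.2179, -3.1788), lambda* = (-7.5168)


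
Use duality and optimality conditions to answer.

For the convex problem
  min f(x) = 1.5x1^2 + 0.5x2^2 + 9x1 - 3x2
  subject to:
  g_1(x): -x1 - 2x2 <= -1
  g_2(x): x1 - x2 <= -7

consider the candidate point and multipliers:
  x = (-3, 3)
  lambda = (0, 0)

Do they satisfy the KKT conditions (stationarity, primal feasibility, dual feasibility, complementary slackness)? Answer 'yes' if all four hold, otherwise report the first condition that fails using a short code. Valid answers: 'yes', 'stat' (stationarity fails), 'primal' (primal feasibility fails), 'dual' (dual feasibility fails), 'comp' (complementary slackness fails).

Gradient of f: grad f(x) = Q x + c = (0, 0)
Constraint values g_i(x) = a_i^T x - b_i:
  g_1((-3, 3)) = -2
  g_2((-3, 3)) = 1
Stationarity residual: grad f(x) + sum_i lambda_i a_i = (0, 0)
  -> stationarity OK
Primal feasibility (all g_i <= 0): FAILS
Dual feasibility (all lambda_i >= 0): OK
Complementary slackness (lambda_i * g_i(x) = 0 for all i): OK

Verdict: the first failing condition is primal_feasibility -> primal.

primal


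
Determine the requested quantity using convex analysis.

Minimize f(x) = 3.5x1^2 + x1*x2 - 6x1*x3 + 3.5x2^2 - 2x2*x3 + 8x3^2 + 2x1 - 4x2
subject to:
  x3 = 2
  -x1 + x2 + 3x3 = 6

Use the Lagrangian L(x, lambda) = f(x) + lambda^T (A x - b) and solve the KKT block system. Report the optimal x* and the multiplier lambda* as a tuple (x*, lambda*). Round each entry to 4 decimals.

Form the Lagrangian:
  L(x, lambda) = (1/2) x^T Q x + c^T x + lambda^T (A x - b)
Stationarity (grad_x L = 0): Q x + c + A^T lambda = 0.
Primal feasibility: A x = b.

This gives the KKT block system:
  [ Q   A^T ] [ x     ]   [-c ]
  [ A    0  ] [ lambda ] = [ b ]

Solving the linear system:
  x*      = (1.125, 1.125, 2)
  lambda* = (-20, -1)
  f(x*)   = 21.875

x* = (1.125, 1.125, 2), lambda* = (-20, -1)


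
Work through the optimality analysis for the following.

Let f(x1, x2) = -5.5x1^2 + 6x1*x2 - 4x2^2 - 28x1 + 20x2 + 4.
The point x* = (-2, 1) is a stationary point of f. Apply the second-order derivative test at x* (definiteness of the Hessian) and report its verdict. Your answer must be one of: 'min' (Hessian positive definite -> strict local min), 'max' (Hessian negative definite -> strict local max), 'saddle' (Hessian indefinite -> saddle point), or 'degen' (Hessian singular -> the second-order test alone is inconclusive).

Compute the Hessian H = grad^2 f:
  H = [[-11, 6], [6, -8]]
Verify stationarity: grad f(x*) = H x* + g = (0, 0).
Eigenvalues of H: -15.6847, -3.3153.
Both eigenvalues < 0, so H is negative definite -> x* is a strict local max.

max


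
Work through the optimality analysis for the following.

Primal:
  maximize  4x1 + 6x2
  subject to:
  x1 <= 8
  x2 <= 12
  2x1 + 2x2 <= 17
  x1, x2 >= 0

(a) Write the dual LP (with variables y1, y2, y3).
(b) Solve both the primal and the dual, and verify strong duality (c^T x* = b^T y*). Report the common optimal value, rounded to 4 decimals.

The standard primal-dual pair for 'max c^T x s.t. A x <= b, x >= 0' is:
  Dual:  min b^T y  s.t.  A^T y >= c,  y >= 0.

So the dual LP is:
  minimize  8y1 + 12y2 + 17y3
  subject to:
    y1 + 2y3 >= 4
    y2 + 2y3 >= 6
    y1, y2, y3 >= 0

Solving the primal: x* = (0, 8.5).
  primal value c^T x* = 51.
Solving the dual: y* = (0, 0, 3).
  dual value b^T y* = 51.
Strong duality: c^T x* = b^T y*. Confirmed.

51


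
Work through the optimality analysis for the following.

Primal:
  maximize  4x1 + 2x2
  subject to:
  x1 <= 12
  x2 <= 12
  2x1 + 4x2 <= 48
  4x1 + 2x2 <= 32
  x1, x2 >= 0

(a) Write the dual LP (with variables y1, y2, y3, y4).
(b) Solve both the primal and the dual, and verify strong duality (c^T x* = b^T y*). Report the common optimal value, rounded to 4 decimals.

The standard primal-dual pair for 'max c^T x s.t. A x <= b, x >= 0' is:
  Dual:  min b^T y  s.t.  A^T y >= c,  y >= 0.

So the dual LP is:
  minimize  12y1 + 12y2 + 48y3 + 32y4
  subject to:
    y1 + 2y3 + 4y4 >= 4
    y2 + 4y3 + 2y4 >= 2
    y1, y2, y3, y4 >= 0

Solving the primal: x* = (2.6667, 10.6667).
  primal value c^T x* = 32.
Solving the dual: y* = (0, 0, 0, 1).
  dual value b^T y* = 32.
Strong duality: c^T x* = b^T y*. Confirmed.

32


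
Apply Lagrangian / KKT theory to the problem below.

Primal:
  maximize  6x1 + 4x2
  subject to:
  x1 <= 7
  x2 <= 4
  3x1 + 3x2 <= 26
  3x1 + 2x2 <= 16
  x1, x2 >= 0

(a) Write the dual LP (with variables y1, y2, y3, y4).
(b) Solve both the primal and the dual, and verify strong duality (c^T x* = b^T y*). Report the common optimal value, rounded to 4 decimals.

The standard primal-dual pair for 'max c^T x s.t. A x <= b, x >= 0' is:
  Dual:  min b^T y  s.t.  A^T y >= c,  y >= 0.

So the dual LP is:
  minimize  7y1 + 4y2 + 26y3 + 16y4
  subject to:
    y1 + 3y3 + 3y4 >= 6
    y2 + 3y3 + 2y4 >= 4
    y1, y2, y3, y4 >= 0

Solving the primal: x* = (5.3333, 0).
  primal value c^T x* = 32.
Solving the dual: y* = (0, 0, 0, 2).
  dual value b^T y* = 32.
Strong duality: c^T x* = b^T y*. Confirmed.

32


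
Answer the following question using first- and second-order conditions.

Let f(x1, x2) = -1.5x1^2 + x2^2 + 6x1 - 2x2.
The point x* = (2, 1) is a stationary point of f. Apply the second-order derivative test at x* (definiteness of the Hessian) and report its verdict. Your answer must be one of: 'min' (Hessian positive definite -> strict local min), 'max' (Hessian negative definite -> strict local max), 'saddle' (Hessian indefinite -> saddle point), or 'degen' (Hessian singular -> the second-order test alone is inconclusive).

Compute the Hessian H = grad^2 f:
  H = [[-3, 0], [0, 2]]
Verify stationarity: grad f(x*) = H x* + g = (0, 0).
Eigenvalues of H: -3, 2.
Eigenvalues have mixed signs, so H is indefinite -> x* is a saddle point.

saddle


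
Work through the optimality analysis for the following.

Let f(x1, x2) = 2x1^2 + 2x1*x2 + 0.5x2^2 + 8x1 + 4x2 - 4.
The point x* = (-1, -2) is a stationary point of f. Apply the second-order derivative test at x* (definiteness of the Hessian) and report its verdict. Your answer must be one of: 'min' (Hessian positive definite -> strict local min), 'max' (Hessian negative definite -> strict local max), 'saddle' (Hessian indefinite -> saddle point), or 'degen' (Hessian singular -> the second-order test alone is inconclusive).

Compute the Hessian H = grad^2 f:
  H = [[4, 2], [2, 1]]
Verify stationarity: grad f(x*) = H x* + g = (0, 0).
Eigenvalues of H: 0, 5.
H has a zero eigenvalue (singular; positive semidefinite but not definite), so H is neither positive definite, negative definite, nor indefinite. The second-order test alone is inconclusive -> degen.
(Indeed, f is constant along the null direction of H through x*, so x* is not a strict local extremum.)

degen


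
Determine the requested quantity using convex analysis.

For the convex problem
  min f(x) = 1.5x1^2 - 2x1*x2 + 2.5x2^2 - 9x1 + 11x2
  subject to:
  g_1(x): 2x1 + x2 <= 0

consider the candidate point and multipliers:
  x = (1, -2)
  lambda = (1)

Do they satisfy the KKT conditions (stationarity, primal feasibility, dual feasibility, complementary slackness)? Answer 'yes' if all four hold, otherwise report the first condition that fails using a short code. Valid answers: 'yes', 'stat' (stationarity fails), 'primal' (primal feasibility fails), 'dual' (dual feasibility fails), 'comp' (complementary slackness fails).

Gradient of f: grad f(x) = Q x + c = (-2, -1)
Constraint values g_i(x) = a_i^T x - b_i:
  g_1((1, -2)) = 0
Stationarity residual: grad f(x) + sum_i lambda_i a_i = (0, 0)
  -> stationarity OK
Primal feasibility (all g_i <= 0): OK
Dual feasibility (all lambda_i >= 0): OK
Complementary slackness (lambda_i * g_i(x) = 0 for all i): OK

Verdict: yes, KKT holds.

yes


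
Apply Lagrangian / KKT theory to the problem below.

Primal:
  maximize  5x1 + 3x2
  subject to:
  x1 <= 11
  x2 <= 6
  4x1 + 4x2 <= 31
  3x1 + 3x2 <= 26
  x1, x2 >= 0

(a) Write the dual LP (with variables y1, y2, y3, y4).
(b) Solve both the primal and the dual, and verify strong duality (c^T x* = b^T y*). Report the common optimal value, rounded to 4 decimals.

The standard primal-dual pair for 'max c^T x s.t. A x <= b, x >= 0' is:
  Dual:  min b^T y  s.t.  A^T y >= c,  y >= 0.

So the dual LP is:
  minimize  11y1 + 6y2 + 31y3 + 26y4
  subject to:
    y1 + 4y3 + 3y4 >= 5
    y2 + 4y3 + 3y4 >= 3
    y1, y2, y3, y4 >= 0

Solving the primal: x* = (7.75, 0).
  primal value c^T x* = 38.75.
Solving the dual: y* = (0, 0, 1.25, 0).
  dual value b^T y* = 38.75.
Strong duality: c^T x* = b^T y*. Confirmed.

38.75


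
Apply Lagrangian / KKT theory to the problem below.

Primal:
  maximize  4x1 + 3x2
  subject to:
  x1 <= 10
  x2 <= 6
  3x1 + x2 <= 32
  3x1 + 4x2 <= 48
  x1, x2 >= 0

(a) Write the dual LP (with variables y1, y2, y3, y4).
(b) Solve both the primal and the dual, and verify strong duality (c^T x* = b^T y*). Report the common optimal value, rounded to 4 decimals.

The standard primal-dual pair for 'max c^T x s.t. A x <= b, x >= 0' is:
  Dual:  min b^T y  s.t.  A^T y >= c,  y >= 0.

So the dual LP is:
  minimize  10y1 + 6y2 + 32y3 + 48y4
  subject to:
    y1 + 3y3 + 3y4 >= 4
    y2 + y3 + 4y4 >= 3
    y1, y2, y3, y4 >= 0

Solving the primal: x* = (8.8889, 5.3333).
  primal value c^T x* = 51.5556.
Solving the dual: y* = (0, 0, 0.7778, 0.5556).
  dual value b^T y* = 51.5556.
Strong duality: c^T x* = b^T y*. Confirmed.

51.5556


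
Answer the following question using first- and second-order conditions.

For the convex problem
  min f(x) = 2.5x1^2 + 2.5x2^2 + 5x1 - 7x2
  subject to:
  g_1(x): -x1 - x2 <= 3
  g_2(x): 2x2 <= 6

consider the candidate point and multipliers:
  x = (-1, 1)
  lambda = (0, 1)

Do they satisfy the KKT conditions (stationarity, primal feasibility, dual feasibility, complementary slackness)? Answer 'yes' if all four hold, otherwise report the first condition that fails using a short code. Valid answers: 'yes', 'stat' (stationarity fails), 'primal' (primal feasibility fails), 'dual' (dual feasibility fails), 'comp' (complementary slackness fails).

Gradient of f: grad f(x) = Q x + c = (0, -2)
Constraint values g_i(x) = a_i^T x - b_i:
  g_1((-1, 1)) = -3
  g_2((-1, 1)) = -4
Stationarity residual: grad f(x) + sum_i lambda_i a_i = (0, 0)
  -> stationarity OK
Primal feasibility (all g_i <= 0): OK
Dual feasibility (all lambda_i >= 0): OK
Complementary slackness (lambda_i * g_i(x) = 0 for all i): FAILS

Verdict: the first failing condition is complementary_slackness -> comp.

comp


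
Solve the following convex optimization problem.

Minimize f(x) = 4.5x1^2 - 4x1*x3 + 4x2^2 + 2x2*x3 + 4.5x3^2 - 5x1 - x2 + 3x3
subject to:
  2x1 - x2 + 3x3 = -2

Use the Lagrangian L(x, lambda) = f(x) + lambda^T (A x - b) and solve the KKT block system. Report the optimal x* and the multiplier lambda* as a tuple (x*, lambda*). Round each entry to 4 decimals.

Form the Lagrangian:
  L(x, lambda) = (1/2) x^T Q x + c^T x + lambda^T (A x - b)
Stationarity (grad_x L = 0): Q x + c + A^T lambda = 0.
Primal feasibility: A x = b.

This gives the KKT block system:
  [ Q   A^T ] [ x     ]   [-c ]
  [ A    0  ] [ lambda ] = [ b ]

Solving the linear system:
  x*      = (0.1133, 0.3738, -0.6176)
  lambda* = (0.7548)
  f(x*)   = -0.6418

x* = (0.1133, 0.3738, -0.6176), lambda* = (0.7548)


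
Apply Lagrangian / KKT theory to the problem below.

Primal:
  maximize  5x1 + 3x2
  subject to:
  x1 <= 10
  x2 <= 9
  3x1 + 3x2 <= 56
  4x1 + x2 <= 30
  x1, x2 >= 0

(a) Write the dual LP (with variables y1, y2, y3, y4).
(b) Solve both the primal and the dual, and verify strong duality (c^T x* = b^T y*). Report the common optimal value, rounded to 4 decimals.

The standard primal-dual pair for 'max c^T x s.t. A x <= b, x >= 0' is:
  Dual:  min b^T y  s.t.  A^T y >= c,  y >= 0.

So the dual LP is:
  minimize  10y1 + 9y2 + 56y3 + 30y4
  subject to:
    y1 + 3y3 + 4y4 >= 5
    y2 + 3y3 + y4 >= 3
    y1, y2, y3, y4 >= 0

Solving the primal: x* = (5.25, 9).
  primal value c^T x* = 53.25.
Solving the dual: y* = (0, 1.75, 0, 1.25).
  dual value b^T y* = 53.25.
Strong duality: c^T x* = b^T y*. Confirmed.

53.25


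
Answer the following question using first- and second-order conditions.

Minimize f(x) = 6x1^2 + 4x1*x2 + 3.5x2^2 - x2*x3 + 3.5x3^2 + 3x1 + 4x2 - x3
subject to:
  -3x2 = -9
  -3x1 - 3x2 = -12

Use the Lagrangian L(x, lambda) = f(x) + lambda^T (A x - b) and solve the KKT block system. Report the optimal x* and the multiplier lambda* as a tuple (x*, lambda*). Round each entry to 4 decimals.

Form the Lagrangian:
  L(x, lambda) = (1/2) x^T Q x + c^T x + lambda^T (A x - b)
Stationarity (grad_x L = 0): Q x + c + A^T lambda = 0.
Primal feasibility: A x = b.

This gives the KKT block system:
  [ Q   A^T ] [ x     ]   [-c ]
  [ A    0  ] [ lambda ] = [ b ]

Solving the linear system:
  x*      = (1, 3, 0.5714)
  lambda* = (0.4762, 9)
  f(x*)   = 63.3571

x* = (1, 3, 0.5714), lambda* = (0.4762, 9)


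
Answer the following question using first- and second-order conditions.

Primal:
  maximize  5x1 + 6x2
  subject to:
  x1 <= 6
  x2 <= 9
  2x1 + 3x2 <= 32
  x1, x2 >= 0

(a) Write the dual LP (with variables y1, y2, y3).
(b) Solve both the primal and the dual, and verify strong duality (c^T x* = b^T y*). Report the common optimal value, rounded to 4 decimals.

The standard primal-dual pair for 'max c^T x s.t. A x <= b, x >= 0' is:
  Dual:  min b^T y  s.t.  A^T y >= c,  y >= 0.

So the dual LP is:
  minimize  6y1 + 9y2 + 32y3
  subject to:
    y1 + 2y3 >= 5
    y2 + 3y3 >= 6
    y1, y2, y3 >= 0

Solving the primal: x* = (6, 6.6667).
  primal value c^T x* = 70.
Solving the dual: y* = (1, 0, 2).
  dual value b^T y* = 70.
Strong duality: c^T x* = b^T y*. Confirmed.

70


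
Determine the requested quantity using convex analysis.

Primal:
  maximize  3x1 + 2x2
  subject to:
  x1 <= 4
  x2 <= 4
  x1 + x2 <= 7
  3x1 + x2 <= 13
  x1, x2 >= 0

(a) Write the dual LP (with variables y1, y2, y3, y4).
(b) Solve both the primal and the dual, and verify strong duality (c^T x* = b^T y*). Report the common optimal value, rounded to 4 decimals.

The standard primal-dual pair for 'max c^T x s.t. A x <= b, x >= 0' is:
  Dual:  min b^T y  s.t.  A^T y >= c,  y >= 0.

So the dual LP is:
  minimize  4y1 + 4y2 + 7y3 + 13y4
  subject to:
    y1 + y3 + 3y4 >= 3
    y2 + y3 + y4 >= 2
    y1, y2, y3, y4 >= 0

Solving the primal: x* = (3, 4).
  primal value c^T x* = 17.
Solving the dual: y* = (0, 1, 0, 1).
  dual value b^T y* = 17.
Strong duality: c^T x* = b^T y*. Confirmed.

17


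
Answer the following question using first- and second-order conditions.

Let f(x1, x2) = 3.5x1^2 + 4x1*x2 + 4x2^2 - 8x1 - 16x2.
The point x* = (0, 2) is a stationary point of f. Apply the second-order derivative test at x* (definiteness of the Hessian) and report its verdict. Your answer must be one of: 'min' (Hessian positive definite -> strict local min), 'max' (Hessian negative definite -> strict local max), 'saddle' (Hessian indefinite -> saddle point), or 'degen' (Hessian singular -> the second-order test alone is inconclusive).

Compute the Hessian H = grad^2 f:
  H = [[7, 4], [4, 8]]
Verify stationarity: grad f(x*) = H x* + g = (0, 0).
Eigenvalues of H: 3.4689, 11.5311.
Both eigenvalues > 0, so H is positive definite -> x* is a strict local min.

min


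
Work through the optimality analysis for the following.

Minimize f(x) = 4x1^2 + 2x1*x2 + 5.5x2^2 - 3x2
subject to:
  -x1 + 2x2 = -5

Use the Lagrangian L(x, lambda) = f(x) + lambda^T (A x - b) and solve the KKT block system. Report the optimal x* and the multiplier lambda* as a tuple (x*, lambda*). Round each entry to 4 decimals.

Form the Lagrangian:
  L(x, lambda) = (1/2) x^T Q x + c^T x + lambda^T (A x - b)
Stationarity (grad_x L = 0): Q x + c + A^T lambda = 0.
Primal feasibility: A x = b.

This gives the KKT block system:
  [ Q   A^T ] [ x     ]   [-c ]
  [ A    0  ] [ lambda ] = [ b ]

Solving the linear system:
  x*      = (1.5882, -1.7059)
  lambda* = (9.2941)
  f(x*)   = 25.7941

x* = (1.5882, -1.7059), lambda* = (9.2941)
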